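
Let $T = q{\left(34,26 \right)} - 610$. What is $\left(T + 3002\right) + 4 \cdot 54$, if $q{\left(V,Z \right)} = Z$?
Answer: $2634$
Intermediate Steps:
$T = -584$ ($T = 26 - 610 = -584$)
$\left(T + 3002\right) + 4 \cdot 54 = \left(-584 + 3002\right) + 4 \cdot 54 = 2418 + 216 = 2634$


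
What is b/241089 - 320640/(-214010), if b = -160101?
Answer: 1434652065/1719848563 ≈ 0.83417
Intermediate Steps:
b/241089 - 320640/(-214010) = -160101/241089 - 320640/(-214010) = -160101*1/241089 - 320640*(-1/214010) = -53367/80363 + 32064/21401 = 1434652065/1719848563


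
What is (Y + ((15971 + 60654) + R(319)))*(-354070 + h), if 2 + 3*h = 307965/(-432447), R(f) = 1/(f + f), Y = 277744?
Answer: -34617805393687943789/275901186 ≈ -1.2547e+11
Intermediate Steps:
R(f) = 1/(2*f)
h = -390953/432447 (h = -2/3 + (307965/(-432447))/3 = -2/3 + (307965*(-1/432447))/3 = -2/3 + (1/3)*(-102655/144149) = -2/3 - 102655/432447 = -390953/432447 ≈ -0.90405)
(Y + ((15971 + 60654) + R(319)))*(-354070 + h) = (277744 + ((15971 + 60654) + (1/2)/319))*(-354070 - 390953/432447) = (277744 + (76625 + (1/2)*(1/319)))*(-153116900243/432447) = (277744 + (76625 + 1/638))*(-153116900243/432447) = (277744 + 48886751/638)*(-153116900243/432447) = (226087423/638)*(-153116900243/432447) = -34617805393687943789/275901186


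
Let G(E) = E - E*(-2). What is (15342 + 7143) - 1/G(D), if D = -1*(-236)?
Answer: 15919379/708 ≈ 22485.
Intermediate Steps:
D = 236
G(E) = 3*E (G(E) = E - (-2)*E = E + 2*E = 3*E)
(15342 + 7143) - 1/G(D) = (15342 + 7143) - 1/(3*236) = 22485 - 1/708 = 15919379/708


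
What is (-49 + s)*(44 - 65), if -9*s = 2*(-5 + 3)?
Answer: 3059/3 ≈ 1019.7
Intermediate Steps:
s = 4/9 (s = -2*(-5 + 3)/9 = -2*(-2)/9 = -1/9*(-4) = 4/9 ≈ 0.44444)
(-49 + s)*(44 - 65) = (-49 + 4/9)*(44 - 65) = -437/9*(-21) = 3059/3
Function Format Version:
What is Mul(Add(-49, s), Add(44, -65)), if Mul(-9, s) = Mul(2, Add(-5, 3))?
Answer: Rational(3059, 3) ≈ 1019.7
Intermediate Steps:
s = Rational(4, 9) (s = Mul(Rational(-1, 9), Mul(2, Add(-5, 3))) = Mul(Rational(-1, 9), Mul(2, -2)) = Mul(Rational(-1, 9), -4) = Rational(4, 9) ≈ 0.44444)
Mul(Add(-49, s), Add(44, -65)) = Mul(Add(-49, Rational(4, 9)), Add(44, -65)) = Mul(Rational(-437, 9), -21) = Rational(3059, 3)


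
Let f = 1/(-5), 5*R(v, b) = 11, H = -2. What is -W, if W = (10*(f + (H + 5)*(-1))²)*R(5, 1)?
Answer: -5632/25 ≈ -225.28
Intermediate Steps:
R(v, b) = 11/5 (R(v, b) = (⅕)*11 = 11/5)
f = -⅕ ≈ -0.20000
W = 5632/25 (W = (10*(-⅕ + (-2 + 5)*(-1))²)*(11/5) = (10*(-⅕ + 3*(-1))²)*(11/5) = (10*(-⅕ - 3)²)*(11/5) = (10*(-16/5)²)*(11/5) = (10*(256/25))*(11/5) = (512/5)*(11/5) = 5632/25 ≈ 225.28)
-W = -1*5632/25 = -5632/25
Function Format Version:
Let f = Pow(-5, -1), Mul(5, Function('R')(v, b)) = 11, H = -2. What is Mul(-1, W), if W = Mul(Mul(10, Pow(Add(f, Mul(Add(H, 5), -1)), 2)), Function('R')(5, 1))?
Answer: Rational(-5632, 25) ≈ -225.28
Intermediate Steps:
Function('R')(v, b) = Rational(11, 5) (Function('R')(v, b) = Mul(Rational(1, 5), 11) = Rational(11, 5))
f = Rational(-1, 5) ≈ -0.20000
W = Rational(5632, 25) (W = Mul(Mul(10, Pow(Add(Rational(-1, 5), Mul(Add(-2, 5), -1)), 2)), Rational(11, 5)) = Mul(Mul(10, Pow(Add(Rational(-1, 5), Mul(3, -1)), 2)), Rational(11, 5)) = Mul(Mul(10, Pow(Add(Rational(-1, 5), -3), 2)), Rational(11, 5)) = Mul(Mul(10, Pow(Rational(-16, 5), 2)), Rational(11, 5)) = Mul(Mul(10, Rational(256, 25)), Rational(11, 5)) = Mul(Rational(512, 5), Rational(11, 5)) = Rational(5632, 25) ≈ 225.28)
Mul(-1, W) = Mul(-1, Rational(5632, 25)) = Rational(-5632, 25)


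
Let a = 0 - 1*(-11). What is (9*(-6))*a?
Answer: -594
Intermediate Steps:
a = 11 (a = 0 + 11 = 11)
(9*(-6))*a = (9*(-6))*11 = -54*11 = -594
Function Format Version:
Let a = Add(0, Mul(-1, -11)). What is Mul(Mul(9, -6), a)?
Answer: -594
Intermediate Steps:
a = 11 (a = Add(0, 11) = 11)
Mul(Mul(9, -6), a) = Mul(Mul(9, -6), 11) = Mul(-54, 11) = -594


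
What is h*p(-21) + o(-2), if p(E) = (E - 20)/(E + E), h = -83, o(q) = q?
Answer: -3487/42 ≈ -83.024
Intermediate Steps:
p(E) = (-20 + E)/(2*E) (p(E) = (-20 + E)/((2*E)) = (-20 + E)*(1/(2*E)) = (-20 + E)/(2*E))
h*p(-21) + o(-2) = -83*(-20 - 21)/(2*(-21)) - 2 = -83*(-1)*(-41)/(2*21) - 2 = -83*41/42 - 2 = -3403/42 - 2 = -3487/42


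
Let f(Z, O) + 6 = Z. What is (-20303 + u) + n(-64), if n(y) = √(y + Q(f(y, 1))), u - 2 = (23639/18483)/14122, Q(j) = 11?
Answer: -17260275541/850218 + I*√53 ≈ -20301.0 + 7.2801*I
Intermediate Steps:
f(Z, O) = -6 + Z
u = 1700513/850218 (u = 2 + (23639/18483)/14122 = 2 + (23639*(1/18483))*(1/14122) = 2 + (23639/18483)*(1/14122) = 2 + 77/850218 = 1700513/850218 ≈ 2.0001)
n(y) = √(11 + y) (n(y) = √(y + 11) = √(11 + y))
(-20303 + u) + n(-64) = (-20303 + 1700513/850218) + √(11 - 64) = -17260275541/850218 + √(-53) = -17260275541/850218 + I*√53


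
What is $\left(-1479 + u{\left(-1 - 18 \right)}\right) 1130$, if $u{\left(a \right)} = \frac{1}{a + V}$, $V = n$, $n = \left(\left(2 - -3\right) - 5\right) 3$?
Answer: $- \frac{31755260}{19} \approx -1.6713 \cdot 10^{6}$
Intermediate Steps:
$n = 0$ ($n = \left(\left(2 + 3\right) - 5\right) 3 = \left(5 - 5\right) 3 = 0 \cdot 3 = 0$)
$V = 0$
$u{\left(a \right)} = \frac{1}{a}$ ($u{\left(a \right)} = \frac{1}{a + 0} = \frac{1}{a}$)
$\left(-1479 + u{\left(-1 - 18 \right)}\right) 1130 = \left(-1479 + \frac{1}{-1 - 18}\right) 1130 = \left(-1479 + \frac{1}{-19}\right) 1130 = \left(-1479 - \frac{1}{19}\right) 1130 = \left(- \frac{28102}{19}\right) 1130 = - \frac{31755260}{19}$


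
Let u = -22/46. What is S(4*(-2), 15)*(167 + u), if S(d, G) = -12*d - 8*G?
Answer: -91920/23 ≈ -3996.5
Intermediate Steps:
u = -11/23 (u = -22*1/46 = -11/23 ≈ -0.47826)
S(4*(-2), 15)*(167 + u) = (-48*(-2) - 8*15)*(167 - 11/23) = (-12*(-8) - 120)*(3830/23) = (96 - 120)*(3830/23) = -24*3830/23 = -91920/23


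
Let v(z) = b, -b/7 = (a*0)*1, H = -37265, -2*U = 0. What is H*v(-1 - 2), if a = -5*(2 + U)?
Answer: 0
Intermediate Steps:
U = 0 (U = -½*0 = 0)
a = -10 (a = -5*(2 + 0) = -5*2 = -10)
b = 0 (b = -7*(-10*0) = -0 = -7*0 = 0)
v(z) = 0
H*v(-1 - 2) = -37265*0 = 0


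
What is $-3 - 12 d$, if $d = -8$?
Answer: $93$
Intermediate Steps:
$-3 - 12 d = -3 - -96 = -3 + 96 = 93$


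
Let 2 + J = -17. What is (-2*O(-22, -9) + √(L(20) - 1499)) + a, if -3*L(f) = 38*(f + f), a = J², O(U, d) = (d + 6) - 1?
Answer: 369 + I*√18051/3 ≈ 369.0 + 44.785*I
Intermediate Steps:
J = -19 (J = -2 - 17 = -19)
O(U, d) = 5 + d (O(U, d) = (6 + d) - 1 = 5 + d)
a = 361 (a = (-19)² = 361)
L(f) = -76*f/3 (L(f) = -38*(f + f)/3 = -38*2*f/3 = -76*f/3)
(-2*O(-22, -9) + √(L(20) - 1499)) + a = (-2*(5 - 9) + √(-76/3*20 - 1499)) + 361 = (-2*(-4) + √(-1520/3 - 1499)) + 361 = (8 + √(-6017/3)) + 361 = (8 + I*√18051/3) + 361 = 369 + I*√18051/3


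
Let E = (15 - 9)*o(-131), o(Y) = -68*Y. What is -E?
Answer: -53448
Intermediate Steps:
E = 53448 (E = (15 - 9)*(-68*(-131)) = 6*8908 = 53448)
-E = -1*53448 = -53448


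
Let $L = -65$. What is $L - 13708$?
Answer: $-13773$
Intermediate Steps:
$L - 13708 = -65 - 13708 = -13773$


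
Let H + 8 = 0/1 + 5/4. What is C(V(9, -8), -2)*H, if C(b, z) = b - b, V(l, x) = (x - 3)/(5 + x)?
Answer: 0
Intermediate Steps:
V(l, x) = (-3 + x)/(5 + x)
C(b, z) = 0
H = -27/4 (H = -8 + (0/1 + 5/4) = -8 + (0*1 + 5*(¼)) = -8 + (0 + 5/4) = -8 + 5/4 = -27/4 ≈ -6.7500)
C(V(9, -8), -2)*H = 0*(-27/4) = 0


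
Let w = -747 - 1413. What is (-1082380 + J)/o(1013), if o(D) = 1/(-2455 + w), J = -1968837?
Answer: 14081366455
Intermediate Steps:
w = -2160
o(D) = -1/4615 (o(D) = 1/(-2455 - 2160) = 1/(-4615) = -1/4615)
(-1082380 + J)/o(1013) = (-1082380 - 1968837)/(-1/4615) = -3051217*(-4615) = 14081366455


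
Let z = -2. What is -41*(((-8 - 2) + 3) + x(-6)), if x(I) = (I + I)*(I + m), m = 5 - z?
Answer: 779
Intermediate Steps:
m = 7 (m = 5 - 1*(-2) = 5 + 2 = 7)
x(I) = 2*I*(7 + I) (x(I) = (I + I)*(I + 7) = (2*I)*(7 + I) = 2*I*(7 + I))
-41*(((-8 - 2) + 3) + x(-6)) = -41*(((-8 - 2) + 3) + 2*(-6)*(7 - 6)) = -41*((-10 + 3) + 2*(-6)*1) = -41*(-7 - 12) = -41*(-19) = 779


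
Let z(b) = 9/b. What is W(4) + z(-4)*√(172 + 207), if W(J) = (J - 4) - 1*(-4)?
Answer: 4 - 9*√379/4 ≈ -39.803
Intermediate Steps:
W(J) = J (W(J) = (-4 + J) + 4 = J)
W(4) + z(-4)*√(172 + 207) = 4 + (9/(-4))*√(172 + 207) = 4 + (9*(-¼))*√379 = 4 - 9*√379/4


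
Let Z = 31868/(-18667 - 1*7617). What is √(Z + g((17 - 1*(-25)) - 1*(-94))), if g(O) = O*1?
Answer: √5819862419/6571 ≈ 11.610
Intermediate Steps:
g(O) = O
Z = -7967/6571 (Z = 31868/(-18667 - 7617) = 31868/(-26284) = 31868*(-1/26284) = -7967/6571 ≈ -1.2124)
√(Z + g((17 - 1*(-25)) - 1*(-94))) = √(-7967/6571 + ((17 - 1*(-25)) - 1*(-94))) = √(-7967/6571 + ((17 + 25) + 94)) = √(-7967/6571 + (42 + 94)) = √(-7967/6571 + 136) = √(885689/6571) = √5819862419/6571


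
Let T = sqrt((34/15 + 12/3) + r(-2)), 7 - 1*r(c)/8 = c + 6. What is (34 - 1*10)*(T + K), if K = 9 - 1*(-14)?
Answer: 552 + 8*sqrt(6810)/5 ≈ 684.04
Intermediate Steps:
r(c) = 8 - 8*c (r(c) = 56 - 8*(c + 6) = 56 - 8*(6 + c) = 56 + (-48 - 8*c) = 8 - 8*c)
K = 23 (K = 9 + 14 = 23)
T = sqrt(6810)/15 (T = sqrt((34/15 + 12/3) + (8 - 8*(-2))) = sqrt((34*(1/15) + 12*(1/3)) + (8 + 16)) = sqrt((34/15 + 4) + 24) = sqrt(94/15 + 24) = sqrt(454/15) = sqrt(6810)/15 ≈ 5.5015)
(34 - 1*10)*(T + K) = (34 - 1*10)*(sqrt(6810)/15 + 23) = (34 - 10)*(23 + sqrt(6810)/15) = 24*(23 + sqrt(6810)/15) = 552 + 8*sqrt(6810)/5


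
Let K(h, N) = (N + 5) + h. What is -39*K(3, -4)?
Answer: -156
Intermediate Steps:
K(h, N) = 5 + N + h (K(h, N) = (5 + N) + h = 5 + N + h)
-39*K(3, -4) = -39*(5 - 4 + 3) = -39*4 = -156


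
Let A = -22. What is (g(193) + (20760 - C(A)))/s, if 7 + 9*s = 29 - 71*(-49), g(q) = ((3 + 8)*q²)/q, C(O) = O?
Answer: 22905/389 ≈ 58.882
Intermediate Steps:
g(q) = 11*q (g(q) = (11*q²)/q = 11*q)
s = 389 (s = -7/9 + (29 - 71*(-49))/9 = -7/9 + (29 + 3479)/9 = -7/9 + (⅑)*3508 = -7/9 + 3508/9 = 389)
(g(193) + (20760 - C(A)))/s = (11*193 + (20760 - 1*(-22)))/389 = (2123 + (20760 + 22))*(1/389) = (2123 + 20782)*(1/389) = 22905*(1/389) = 22905/389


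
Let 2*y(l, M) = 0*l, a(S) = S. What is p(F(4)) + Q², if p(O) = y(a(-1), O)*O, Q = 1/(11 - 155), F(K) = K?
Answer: 1/20736 ≈ 4.8225e-5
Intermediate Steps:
y(l, M) = 0 (y(l, M) = (0*l)/2 = (½)*0 = 0)
Q = -1/144 (Q = 1/(-144) = -1/144 ≈ -0.0069444)
p(O) = 0 (p(O) = 0*O = 0)
p(F(4)) + Q² = 0 + (-1/144)² = 0 + 1/20736 = 1/20736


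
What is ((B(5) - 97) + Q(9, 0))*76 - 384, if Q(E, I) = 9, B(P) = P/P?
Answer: -6996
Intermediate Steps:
B(P) = 1
((B(5) - 97) + Q(9, 0))*76 - 384 = ((1 - 97) + 9)*76 - 384 = (-96 + 9)*76 - 384 = -87*76 - 384 = -6612 - 384 = -6996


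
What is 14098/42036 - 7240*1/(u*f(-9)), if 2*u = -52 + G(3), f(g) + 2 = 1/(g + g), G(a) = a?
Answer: -5465351683/38105634 ≈ -143.43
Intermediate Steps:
f(g) = -2 + 1/(2*g) (f(g) = -2 + 1/(g + g) = -2 + 1/(2*g))
u = -49/2 (u = (-52 + 3)/2 = (½)*(-49) = -49/2 ≈ -24.500)
14098/42036 - 7240*1/(u*f(-9)) = 14098/42036 - 7240*(-2/(49*(-2 + (½)/(-9)))) = 14098*(1/42036) - 7240*(-2/(49*(-2 + (½)*(-⅑)))) = 7049/21018 - 7240*(-2/(49*(-2 - 1/18))) = 7049/21018 - 7240/((-49/2*(-37/18))) = 7049/21018 - 7240/1813/36 = 7049/21018 - 7240*36/1813 = 7049/21018 - 260640/1813 = -5465351683/38105634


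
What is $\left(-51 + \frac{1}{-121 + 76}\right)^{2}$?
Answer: $\frac{5271616}{2025} \approx 2603.3$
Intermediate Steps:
$\left(-51 + \frac{1}{-121 + 76}\right)^{2} = \left(-51 + \frac{1}{-45}\right)^{2} = \left(-51 - \frac{1}{45}\right)^{2} = \left(- \frac{2296}{45}\right)^{2} = \frac{5271616}{2025}$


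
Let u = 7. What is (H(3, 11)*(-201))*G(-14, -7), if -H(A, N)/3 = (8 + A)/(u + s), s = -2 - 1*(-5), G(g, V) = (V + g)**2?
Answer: 2925153/10 ≈ 2.9252e+5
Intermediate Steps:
s = 3 (s = -2 + 5 = 3)
H(A, N) = -12/5 - 3*A/10 (H(A, N) = -3*(8 + A)/(7 + 3) = -3*(8 + A)/10 = -3*(4/5 + A/10) = -12/5 - 3*A/10)
(H(3, 11)*(-201))*G(-14, -7) = ((-12/5 - 3/10*3)*(-201))*(-7 - 14)**2 = ((-12/5 - 9/10)*(-201))*(-21)**2 = -33/10*(-201)*441 = (6633/10)*441 = 2925153/10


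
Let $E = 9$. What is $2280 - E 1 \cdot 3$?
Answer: $2253$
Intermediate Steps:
$2280 - E 1 \cdot 3 = 2280 - 9 \cdot 1 \cdot 3 = 2280 - 9 \cdot 3 = 2280 - 27 = 2253$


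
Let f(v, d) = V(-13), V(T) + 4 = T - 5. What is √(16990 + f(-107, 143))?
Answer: 2*√4242 ≈ 130.26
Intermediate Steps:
V(T) = -9 + T (V(T) = -4 + (T - 5) = -4 + (-5 + T) = -9 + T)
f(v, d) = -22 (f(v, d) = -9 - 13 = -22)
√(16990 + f(-107, 143)) = √(16990 - 22) = √16968 = 2*√4242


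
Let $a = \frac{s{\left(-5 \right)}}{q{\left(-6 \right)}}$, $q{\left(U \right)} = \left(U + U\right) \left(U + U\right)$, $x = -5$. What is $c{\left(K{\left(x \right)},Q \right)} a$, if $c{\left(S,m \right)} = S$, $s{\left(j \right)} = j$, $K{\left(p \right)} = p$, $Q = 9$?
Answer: $\frac{25}{144} \approx 0.17361$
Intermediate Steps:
$q{\left(U \right)} = 4 U^{2}$ ($q{\left(U \right)} = 2 U 2 U = 4 U^{2}$)
$a = - \frac{5}{144}$ ($a = - \frac{5}{4 \left(-6\right)^{2}} = - \frac{5}{4 \cdot 36} = - \frac{5}{144} \approx -0.034722$)
$c{\left(K{\left(x \right)},Q \right)} a = \left(-5\right) \left(- \frac{5}{144}\right) = \frac{25}{144}$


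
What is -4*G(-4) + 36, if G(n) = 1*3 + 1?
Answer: 20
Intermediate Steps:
G(n) = 4 (G(n) = 3 + 1 = 4)
-4*G(-4) + 36 = -4*4 + 36 = -16 + 36 = 20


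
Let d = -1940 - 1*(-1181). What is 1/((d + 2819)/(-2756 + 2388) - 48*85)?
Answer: -92/375875 ≈ -0.00024476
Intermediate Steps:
d = -759 (d = -1940 + 1181 = -759)
1/((d + 2819)/(-2756 + 2388) - 48*85) = 1/((-759 + 2819)/(-2756 + 2388) - 48*85) = 1/(2060/(-368) - 4080) = 1/(2060*(-1/368) - 4080) = 1/(-515/92 - 4080) = 1/(-375875/92) = -92/375875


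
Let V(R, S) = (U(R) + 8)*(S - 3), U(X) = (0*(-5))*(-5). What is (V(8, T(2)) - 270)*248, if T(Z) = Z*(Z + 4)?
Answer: -49104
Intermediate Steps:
U(X) = 0 (U(X) = 0*(-5) = 0)
T(Z) = Z*(4 + Z)
V(R, S) = -24 + 8*S (V(R, S) = (0 + 8)*(S - 3) = 8*(-3 + S) = -24 + 8*S)
(V(8, T(2)) - 270)*248 = ((-24 + 8*(2*(4 + 2))) - 270)*248 = ((-24 + 8*(2*6)) - 270)*248 = ((-24 + 8*12) - 270)*248 = ((-24 + 96) - 270)*248 = (72 - 270)*248 = -198*248 = -49104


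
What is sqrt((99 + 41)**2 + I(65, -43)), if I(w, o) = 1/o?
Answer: sqrt(36240357)/43 ≈ 140.00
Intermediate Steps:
sqrt((99 + 41)**2 + I(65, -43)) = sqrt((99 + 41)**2 + 1/(-43)) = sqrt(140**2 - 1/43) = sqrt(19600 - 1/43) = sqrt(842799/43) = sqrt(36240357)/43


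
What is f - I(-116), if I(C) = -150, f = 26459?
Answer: 26609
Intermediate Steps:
f - I(-116) = 26459 - 1*(-150) = 26459 + 150 = 26609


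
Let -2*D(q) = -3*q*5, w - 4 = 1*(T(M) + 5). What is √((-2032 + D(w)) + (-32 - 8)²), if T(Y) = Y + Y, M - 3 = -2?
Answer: I*√1398/2 ≈ 18.695*I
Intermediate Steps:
M = 1 (M = 3 - 2 = 1)
T(Y) = 2*Y
w = 11 (w = 4 + 1*(2*1 + 5) = 4 + 1*(2 + 5) = 4 + 1*7 = 4 + 7 = 11)
D(q) = 15*q/2 (D(q) = -(-3*q)*5/2 = -(-15)*q/2 = 15*q/2)
√((-2032 + D(w)) + (-32 - 8)²) = √((-2032 + (15/2)*11) + (-32 - 8)²) = √((-2032 + 165/2) + (-40)²) = √(-3899/2 + 1600) = √(-699/2) = I*√1398/2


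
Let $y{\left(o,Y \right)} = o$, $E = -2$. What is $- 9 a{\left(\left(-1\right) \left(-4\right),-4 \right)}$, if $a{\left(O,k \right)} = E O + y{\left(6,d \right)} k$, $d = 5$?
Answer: $288$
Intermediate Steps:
$a{\left(O,k \right)} = - 2 O + 6 k$
$- 9 a{\left(\left(-1\right) \left(-4\right),-4 \right)} = - 9 \left(- 2 \left(\left(-1\right) \left(-4\right)\right) + 6 \left(-4\right)\right) = - 9 \left(\left(-2\right) 4 - 24\right) = - 9 \left(-8 - 24\right) = \left(-9\right) \left(-32\right) = 288$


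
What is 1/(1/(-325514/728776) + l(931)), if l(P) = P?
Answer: 162757/151162379 ≈ 0.0010767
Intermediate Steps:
1/(1/(-325514/728776) + l(931)) = 1/(1/(-325514/728776) + 931) = 1/(1/(-325514*1/728776) + 931) = 1/(1/(-162757/364388) + 931) = 1/(-364388/162757 + 931) = 1/(151162379/162757) = 162757/151162379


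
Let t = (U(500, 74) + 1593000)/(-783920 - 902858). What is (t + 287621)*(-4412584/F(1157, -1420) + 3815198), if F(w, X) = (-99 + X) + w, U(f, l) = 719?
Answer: 168045970027967883735/152653409 ≈ 1.1008e+12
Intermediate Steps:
F(w, X) = -99 + X + w
t = -1593719/1686778 (t = (719 + 1593000)/(-783920 - 902858) = 1593719/(-1686778) = 1593719*(-1/1686778) = -1593719/1686778 ≈ -0.94483)
(t + 287621)*(-4412584/F(1157, -1420) + 3815198) = (-1593719/1686778 + 287621)*(-4412584/(-99 - 1420 + 1157) + 3815198) = 485151181419*(-4412584/(-362) + 3815198)/1686778 = 485151181419*(-4412584*(-1/362) + 3815198)/1686778 = 485151181419*(2206292/181 + 3815198)/1686778 = (485151181419/1686778)*(692757130/181) = 168045970027967883735/152653409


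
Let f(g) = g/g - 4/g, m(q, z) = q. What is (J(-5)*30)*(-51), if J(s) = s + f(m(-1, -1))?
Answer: 0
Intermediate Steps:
f(g) = 1 - 4/g
J(s) = 5 + s (J(s) = s + (-4 - 1)/(-1) = s - 1*(-5) = s + 5 = 5 + s)
(J(-5)*30)*(-51) = ((5 - 5)*30)*(-51) = (0*30)*(-51) = 0*(-51) = 0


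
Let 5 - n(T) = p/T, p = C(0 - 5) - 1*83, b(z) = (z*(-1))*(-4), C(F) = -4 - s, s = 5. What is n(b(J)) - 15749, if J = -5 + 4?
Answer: -15767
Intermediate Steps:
J = -1
C(F) = -9 (C(F) = -4 - 1*5 = -4 - 5 = -9)
b(z) = 4*z (b(z) = -z*(-4) = 4*z)
p = -92 (p = -9 - 1*83 = -9 - 83 = -92)
n(T) = 5 + 92/T (n(T) = 5 - (-92)/T = 5 + 92/T)
n(b(J)) - 15749 = (5 + 92/((4*(-1)))) - 15749 = (5 + 92/(-4)) - 15749 = (5 + 92*(-¼)) - 15749 = (5 - 23) - 15749 = -18 - 15749 = -15767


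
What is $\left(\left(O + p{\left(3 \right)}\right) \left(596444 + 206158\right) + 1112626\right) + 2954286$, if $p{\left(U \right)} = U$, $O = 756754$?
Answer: $607378748626$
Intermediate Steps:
$\left(\left(O + p{\left(3 \right)}\right) \left(596444 + 206158\right) + 1112626\right) + 2954286 = \left(\left(756754 + 3\right) \left(596444 + 206158\right) + 1112626\right) + 2954286 = \left(756757 \cdot 802602 + 1112626\right) + 2954286 = \left(607374681714 + 1112626\right) + 2954286 = 607375794340 + 2954286 = 607378748626$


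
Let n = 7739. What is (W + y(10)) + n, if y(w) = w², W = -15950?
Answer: -8111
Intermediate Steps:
(W + y(10)) + n = (-15950 + 10²) + 7739 = (-15950 + 100) + 7739 = -15850 + 7739 = -8111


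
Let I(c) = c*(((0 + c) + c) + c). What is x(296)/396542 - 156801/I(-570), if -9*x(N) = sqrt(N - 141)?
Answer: -52267/324900 - sqrt(155)/3568878 ≈ -0.16087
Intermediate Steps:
x(N) = -sqrt(-141 + N)/9 (x(N) = -sqrt(N - 141)/9 = -sqrt(-141 + N)/9)
I(c) = 3*c**2 (I(c) = c*((c + c) + c) = c*(2*c + c) = c*(3*c) = 3*c**2)
x(296)/396542 - 156801/I(-570) = -sqrt(-141 + 296)/9/396542 - 156801/(3*(-570)**2) = -sqrt(155)/9*(1/396542) - 156801/(3*324900) = -sqrt(155)/3568878 - 156801/974700 = -sqrt(155)/3568878 - 156801*1/974700 = -sqrt(155)/3568878 - 52267/324900 = -52267/324900 - sqrt(155)/3568878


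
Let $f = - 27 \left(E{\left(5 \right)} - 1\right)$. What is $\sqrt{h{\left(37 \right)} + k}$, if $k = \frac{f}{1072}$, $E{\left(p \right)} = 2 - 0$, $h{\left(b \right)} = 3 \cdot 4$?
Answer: $\frac{\sqrt{860079}}{268} \approx 3.4605$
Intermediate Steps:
$h{\left(b \right)} = 12$
$E{\left(p \right)} = 2$ ($E{\left(p \right)} = 2 + 0 = 2$)
$f = -27$ ($f = - 27 \left(2 - 1\right) = \left(-27\right) 1 = -27$)
$k = - \frac{27}{1072} \approx -0.025187$
$\sqrt{h{\left(37 \right)} + k} = \sqrt{12 - \frac{27}{1072}} = \sqrt{\frac{12837}{1072}} = \frac{\sqrt{860079}}{268}$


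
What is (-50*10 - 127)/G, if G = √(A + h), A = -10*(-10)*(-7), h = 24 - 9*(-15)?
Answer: 627*I*√541/541 ≈ 26.957*I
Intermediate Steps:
h = 159 (h = 24 + 135 = 159)
A = -700 (A = 100*(-7) = -700)
G = I*√541 (G = √(-700 + 159) = √(-541) = I*√541 ≈ 23.259*I)
(-50*10 - 127)/G = (-50*10 - 127)/((I*√541)) = (-500 - 127)*(-I*√541/541) = -(-627)*I*√541/541 = 627*I*√541/541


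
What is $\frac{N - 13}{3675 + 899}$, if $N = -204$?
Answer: $- \frac{217}{4574} \approx -0.047442$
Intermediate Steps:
$\frac{N - 13}{3675 + 899} = \frac{-204 - 13}{3675 + 899} = - \frac{217}{4574}$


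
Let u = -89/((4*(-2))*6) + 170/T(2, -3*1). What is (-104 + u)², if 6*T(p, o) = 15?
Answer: 2686321/2304 ≈ 1165.9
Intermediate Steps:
T(p, o) = 5/2 (T(p, o) = (⅙)*15 = 5/2)
u = 3353/48 (u = -89/((4*(-2))*6) + 170/(5/2) = -89/((-8*6)) + 170*(⅖) = -89/(-48) + 68 = -89*(-1/48) + 68 = 89/48 + 68 = 3353/48 ≈ 69.854)
(-104 + u)² = (-104 + 3353/48)² = (-1639/48)² = 2686321/2304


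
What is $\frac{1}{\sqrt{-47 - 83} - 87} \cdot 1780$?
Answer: $- \frac{154860}{7699} - \frac{1780 i \sqrt{130}}{7699} \approx -20.114 - 2.6361 i$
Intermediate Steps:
$\frac{1}{\sqrt{-47 - 83} - 87} \cdot 1780 = \frac{1}{\sqrt{-130} - 87} \cdot 1780 = \frac{1}{i \sqrt{130} - 87} \cdot 1780 = \frac{1}{-87 + i \sqrt{130}} \cdot 1780 = \frac{1780}{-87 + i \sqrt{130}}$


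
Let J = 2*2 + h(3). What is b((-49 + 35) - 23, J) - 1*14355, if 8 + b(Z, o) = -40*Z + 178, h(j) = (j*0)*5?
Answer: -12705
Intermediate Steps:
h(j) = 0 (h(j) = 0*5 = 0)
J = 4 (J = 2*2 + 0 = 4 + 0 = 4)
b(Z, o) = 170 - 40*Z (b(Z, o) = -8 + (-40*Z + 178) = -8 + (178 - 40*Z) = 170 - 40*Z)
b((-49 + 35) - 23, J) - 1*14355 = (170 - 40*((-49 + 35) - 23)) - 1*14355 = (170 - 40*(-14 - 23)) - 14355 = (170 - 40*(-37)) - 14355 = (170 + 1480) - 14355 = 1650 - 14355 = -12705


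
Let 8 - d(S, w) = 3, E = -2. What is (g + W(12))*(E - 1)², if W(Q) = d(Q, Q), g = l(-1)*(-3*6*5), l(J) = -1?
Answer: 855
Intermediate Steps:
d(S, w) = 5 (d(S, w) = 8 - 1*3 = 8 - 3 = 5)
g = 90 (g = -(-3*6)*5 = -(-18)*5 = -1*(-90) = 90)
W(Q) = 5
(g + W(12))*(E - 1)² = (90 + 5)*(-2 - 1)² = 95*(-3)² = 95*9 = 855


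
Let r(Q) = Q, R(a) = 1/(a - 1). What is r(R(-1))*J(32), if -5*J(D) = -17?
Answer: -17/10 ≈ -1.7000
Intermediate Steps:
J(D) = 17/5 (J(D) = -⅕*(-17) = 17/5)
R(a) = 1/(-1 + a)
r(R(-1))*J(32) = (17/5)/(-1 - 1) = (17/5)/(-2) = -½*17/5 = -17/10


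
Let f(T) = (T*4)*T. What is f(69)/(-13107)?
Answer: -6348/4369 ≈ -1.4530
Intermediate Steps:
f(T) = 4*T² (f(T) = (4*T)*T = 4*T²)
f(69)/(-13107) = (4*69²)/(-13107) = (4*4761)*(-1/13107) = 19044*(-1/13107) = -6348/4369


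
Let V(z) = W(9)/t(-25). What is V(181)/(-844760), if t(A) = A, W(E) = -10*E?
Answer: -9/2111900 ≈ -4.2616e-6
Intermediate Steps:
V(z) = 18/5 (V(z) = -10*9/(-25) = -90*(-1/25) = 18/5)
V(181)/(-844760) = (18/5)/(-844760) = (18/5)*(-1/844760) = -9/2111900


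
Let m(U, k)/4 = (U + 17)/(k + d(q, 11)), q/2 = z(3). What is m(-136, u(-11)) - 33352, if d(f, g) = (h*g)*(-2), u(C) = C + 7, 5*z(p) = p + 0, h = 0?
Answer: -33233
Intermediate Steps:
z(p) = p/5 (z(p) = (p + 0)/5 = p/5)
q = 6/5 (q = 2*((⅕)*3) = 2*(⅗) = 6/5 ≈ 1.2000)
u(C) = 7 + C
d(f, g) = 0 (d(f, g) = (0*g)*(-2) = 0*(-2) = 0)
m(U, k) = 4*(17 + U)/k (m(U, k) = 4*((U + 17)/(k + 0)) = 4*((17 + U)/k) = 4*(17 + U)/k)
m(-136, u(-11)) - 33352 = 4*(17 - 136)/(7 - 11) - 33352 = 4*(-119)/(-4) - 33352 = 4*(-¼)*(-119) - 33352 = 119 - 33352 = -33233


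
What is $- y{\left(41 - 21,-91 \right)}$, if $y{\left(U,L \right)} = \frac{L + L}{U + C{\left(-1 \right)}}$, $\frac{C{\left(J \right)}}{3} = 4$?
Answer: $\frac{91}{16} \approx 5.6875$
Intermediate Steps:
$C{\left(J \right)} = 12$ ($C{\left(J \right)} = 3 \cdot 4 = 12$)
$y{\left(U,L \right)} = \frac{2 L}{12 + U}$ ($y{\left(U,L \right)} = \frac{L + L}{U + 12} = \frac{2 L}{12 + U}$)
$- y{\left(41 - 21,-91 \right)} = - \frac{2 \left(-91\right)}{12 + \left(41 - 21\right)} = - \frac{2 \left(-91\right)}{12 + 20} = - \frac{2 \left(-91\right)}{32} = \left(-1\right) \left(- \frac{91}{16}\right) = \frac{91}{16}$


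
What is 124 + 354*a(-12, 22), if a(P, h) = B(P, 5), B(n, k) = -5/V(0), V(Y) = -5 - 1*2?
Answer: 2638/7 ≈ 376.86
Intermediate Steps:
V(Y) = -7 (V(Y) = -5 - 2 = -7)
B(n, k) = 5/7 (B(n, k) = -5/(-7) = -5*(-1/7) = 5/7)
a(P, h) = 5/7
124 + 354*a(-12, 22) = 124 + 354*(5/7) = 124 + 1770/7 = 2638/7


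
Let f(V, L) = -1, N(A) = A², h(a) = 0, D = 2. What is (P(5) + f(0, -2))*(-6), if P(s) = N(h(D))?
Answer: 6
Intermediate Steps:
P(s) = 0 (P(s) = 0² = 0)
(P(5) + f(0, -2))*(-6) = (0 - 1)*(-6) = -1*(-6) = 6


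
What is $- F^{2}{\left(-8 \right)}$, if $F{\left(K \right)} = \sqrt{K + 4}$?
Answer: $4$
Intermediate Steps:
$F{\left(K \right)} = \sqrt{4 + K}$
$- F^{2}{\left(-8 \right)} = - \left(\sqrt{4 - 8}\right)^{2} = - \left(\sqrt{-4}\right)^{2} = - \left(2 i\right)^{2} = \left(-1\right) \left(-4\right) = 4$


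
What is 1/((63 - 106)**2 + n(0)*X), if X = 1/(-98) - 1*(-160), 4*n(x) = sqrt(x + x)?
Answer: 1/1849 ≈ 0.00054083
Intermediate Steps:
n(x) = sqrt(2)*sqrt(x)/4 (n(x) = sqrt(x + x)/4 = sqrt(2*x)/4 = (sqrt(2)*sqrt(x))/4 = sqrt(2)*sqrt(x)/4)
X = 15679/98 (X = -1/98 + 160 = 15679/98 ≈ 159.99)
1/((63 - 106)**2 + n(0)*X) = 1/((63 - 106)**2 + (sqrt(2)*sqrt(0)/4)*(15679/98)) = 1/((-43)**2 + ((1/4)*sqrt(2)*0)*(15679/98)) = 1/(1849 + 0*(15679/98)) = 1/(1849 + 0) = 1/1849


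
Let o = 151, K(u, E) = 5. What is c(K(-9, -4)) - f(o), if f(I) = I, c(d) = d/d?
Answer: -150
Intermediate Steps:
c(d) = 1
c(K(-9, -4)) - f(o) = 1 - 1*151 = 1 - 151 = -150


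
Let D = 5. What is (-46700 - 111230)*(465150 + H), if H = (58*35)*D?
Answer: -75064129000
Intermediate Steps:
H = 10150 (H = (58*35)*5 = 2030*5 = 10150)
(-46700 - 111230)*(465150 + H) = (-46700 - 111230)*(465150 + 10150) = -157930*475300 = -75064129000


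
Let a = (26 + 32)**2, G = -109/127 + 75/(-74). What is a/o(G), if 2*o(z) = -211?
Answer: -6728/211 ≈ -31.886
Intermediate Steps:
G = -17591/9398 (G = -109*1/127 + 75*(-1/74) = -109/127 - 75/74 = -17591/9398 ≈ -1.8718)
o(z) = -211/2 (o(z) = (1/2)*(-211) = -211/2)
a = 3364 (a = 58**2 = 3364)
a/o(G) = 3364/(-211/2) = 3364*(-2/211) = -6728/211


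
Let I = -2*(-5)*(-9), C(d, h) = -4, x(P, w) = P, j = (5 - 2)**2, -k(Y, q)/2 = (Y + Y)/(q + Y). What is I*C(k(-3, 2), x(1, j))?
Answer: 360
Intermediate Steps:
k(Y, q) = -4*Y/(Y + q) (k(Y, q) = -2*(Y + Y)/(q + Y) = -2*2*Y/(Y + q) = -4*Y/(Y + q))
j = 9 (j = 3**2 = 9)
I = -90 (I = 10*(-9) = -90)
I*C(k(-3, 2), x(1, j)) = -90*(-4) = 360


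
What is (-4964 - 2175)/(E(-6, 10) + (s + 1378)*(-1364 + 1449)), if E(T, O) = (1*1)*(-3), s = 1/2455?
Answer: -3505249/57509374 ≈ -0.060951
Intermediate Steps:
s = 1/2455 ≈ 0.00040733
E(T, O) = -3 (E(T, O) = 1*(-3) = -3)
(-4964 - 2175)/(E(-6, 10) + (s + 1378)*(-1364 + 1449)) = (-4964 - 2175)/(-3 + (1/2455 + 1378)*(-1364 + 1449)) = -7139/(-3 + (3382991/2455)*85) = -7139/(-3 + 57510847/491) = -7139/57509374/491 = -7139*491/57509374 = -3505249/57509374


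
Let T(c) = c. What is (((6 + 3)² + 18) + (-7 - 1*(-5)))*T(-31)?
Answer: -3007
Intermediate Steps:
(((6 + 3)² + 18) + (-7 - 1*(-5)))*T(-31) = (((6 + 3)² + 18) + (-7 - 1*(-5)))*(-31) = ((9² + 18) + (-7 + 5))*(-31) = ((81 + 18) - 2)*(-31) = (99 - 2)*(-31) = 97*(-31) = -3007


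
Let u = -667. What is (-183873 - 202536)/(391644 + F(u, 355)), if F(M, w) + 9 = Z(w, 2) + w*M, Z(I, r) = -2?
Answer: -128803/51616 ≈ -2.4954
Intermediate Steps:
F(M, w) = -11 + M*w (F(M, w) = -9 + (-2 + w*M) = -9 + (-2 + M*w) = -11 + M*w)
(-183873 - 202536)/(391644 + F(u, 355)) = (-183873 - 202536)/(391644 + (-11 - 667*355)) = -386409/(391644 + (-11 - 236785)) = -386409/(391644 - 236796) = -386409/154848 = -386409*1/154848 = -128803/51616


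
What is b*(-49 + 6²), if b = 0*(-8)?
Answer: 0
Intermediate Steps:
b = 0
b*(-49 + 6²) = 0*(-49 + 6²) = 0*(-49 + 36) = 0*(-13) = 0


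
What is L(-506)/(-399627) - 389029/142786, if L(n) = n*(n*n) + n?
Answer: 18343134043309/57061140822 ≈ 321.46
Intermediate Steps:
L(n) = n + n**3 (L(n) = n*n**2 + n = n**3 + n = n + n**3)
L(-506)/(-399627) - 389029/142786 = (-506 + (-506)**3)/(-399627) - 389029/142786 = (-506 - 129554216)*(-1/399627) - 389029*1/142786 = -129554722*(-1/399627) - 389029/142786 = 129554722/399627 - 389029/142786 = 18343134043309/57061140822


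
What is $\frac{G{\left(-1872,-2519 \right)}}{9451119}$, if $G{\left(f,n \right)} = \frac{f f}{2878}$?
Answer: $\frac{584064}{4533386747} \approx 0.00012884$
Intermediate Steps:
$G{\left(f,n \right)} = \frac{f^{2}}{2878}$ ($G{\left(f,n \right)} = f^{2} \cdot \frac{1}{2878} = \frac{f^{2}}{2878}$)
$\frac{G{\left(-1872,-2519 \right)}}{9451119} = \frac{\frac{1}{2878} \left(-1872\right)^{2}}{9451119} = \frac{1}{2878} \cdot 3504384 \cdot \frac{1}{9451119} = \frac{1752192}{1439} \cdot \frac{1}{9451119} = \frac{584064}{4533386747}$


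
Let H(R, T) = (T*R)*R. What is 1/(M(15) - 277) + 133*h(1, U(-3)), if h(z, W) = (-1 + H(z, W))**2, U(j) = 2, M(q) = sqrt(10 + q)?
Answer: 36175/272 ≈ 133.00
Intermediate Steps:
H(R, T) = T*R**2 (H(R, T) = (R*T)*R = T*R**2)
h(z, W) = (-1 + W*z**2)**2
1/(M(15) - 277) + 133*h(1, U(-3)) = 1/(sqrt(10 + 15) - 277) + 133*(-1 + 2*1**2)**2 = 1/(sqrt(25) - 277) + 133*(-1 + 2*1)**2 = 1/(5 - 277) + 133*(-1 + 2)**2 = 1/(-272) + 133*1**2 = -1/272 + 133*1 = -1/272 + 133 = 36175/272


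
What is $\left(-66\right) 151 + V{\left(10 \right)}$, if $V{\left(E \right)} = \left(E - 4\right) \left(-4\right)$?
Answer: $-9990$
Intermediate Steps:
$V{\left(E \right)} = 16 - 4 E$ ($V{\left(E \right)} = \left(-4 + E\right) \left(-4\right) = 16 - 4 E$)
$\left(-66\right) 151 + V{\left(10 \right)} = \left(-66\right) 151 + \left(16 - 40\right) = -9966 + \left(16 - 40\right) = -9966 - 24 = -9990$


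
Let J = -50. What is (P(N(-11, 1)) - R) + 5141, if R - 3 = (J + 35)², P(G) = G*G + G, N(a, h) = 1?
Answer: 4915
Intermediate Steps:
P(G) = G + G² (P(G) = G² + G = G + G²)
R = 228 (R = 3 + (-50 + 35)² = 3 + (-15)² = 3 + 225 = 228)
(P(N(-11, 1)) - R) + 5141 = (1*(1 + 1) - 1*228) + 5141 = (1*2 - 228) + 5141 = (2 - 228) + 5141 = -226 + 5141 = 4915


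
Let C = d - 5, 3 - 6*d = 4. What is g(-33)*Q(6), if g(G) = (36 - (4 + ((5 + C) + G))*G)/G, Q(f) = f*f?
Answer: 11118/11 ≈ 1010.7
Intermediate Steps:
d = -1/6 (d = 1/2 - 1/6*4 = 1/2 - 2/3 = -1/6 ≈ -0.16667)
Q(f) = f**2
C = -31/6 (C = -1/6 - 5 = -31/6 ≈ -5.1667)
g(G) = (36 - G*(23/6 + G))/G (g(G) = (36 - (4 + ((5 - 31/6) + G))*G)/G = (36 - (4 + (-1/6 + G))*G)/G = (36 - (23/6 + G)*G)/G = (36 - G*(23/6 + G))/G)
g(-33)*Q(6) = (-23/6 - 1*(-33) + 36/(-33))*6**2 = (-23/6 + 33 + 36*(-1/33))*36 = (-23/6 + 33 - 12/11)*36 = (1853/66)*36 = 11118/11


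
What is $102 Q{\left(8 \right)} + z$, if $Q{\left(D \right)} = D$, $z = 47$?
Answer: $863$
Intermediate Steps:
$102 Q{\left(8 \right)} + z = 102 \cdot 8 + 47 = 816 + 47 = 863$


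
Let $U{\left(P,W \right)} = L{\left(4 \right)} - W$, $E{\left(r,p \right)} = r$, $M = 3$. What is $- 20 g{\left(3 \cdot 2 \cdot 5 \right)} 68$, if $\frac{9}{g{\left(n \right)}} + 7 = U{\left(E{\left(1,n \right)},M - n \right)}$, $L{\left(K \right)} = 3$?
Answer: $- \frac{12240}{23} \approx -532.17$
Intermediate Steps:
$U{\left(P,W \right)} = 3 - W$
$g{\left(n \right)} = \frac{9}{-7 + n}$ ($g{\left(n \right)} = \frac{9}{-7 + \left(3 - \left(3 - n\right)\right)} = \frac{9}{-7 + \left(3 + \left(-3 + n\right)\right)} = \frac{9}{-7 + n}$)
$- 20 g{\left(3 \cdot 2 \cdot 5 \right)} 68 = - 20 \frac{9}{-7 + 3 \cdot 2 \cdot 5} \cdot 68 = - 20 \frac{9}{-7 + 6 \cdot 5} \cdot 68 = - 20 \frac{9}{-7 + 30} \cdot 68 = - 20 \cdot \frac{9}{23} \cdot 68 = - 20 \cdot 9 \cdot \frac{1}{23} \cdot 68 = \left(-20\right) \frac{9}{23} \cdot 68 = \left(- \frac{180}{23}\right) 68 = - \frac{12240}{23}$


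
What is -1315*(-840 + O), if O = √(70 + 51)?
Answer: 1090135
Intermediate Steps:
O = 11 (O = √121 = 11)
-1315*(-840 + O) = -1315*(-840 + 11) = -1315*(-829) = 1090135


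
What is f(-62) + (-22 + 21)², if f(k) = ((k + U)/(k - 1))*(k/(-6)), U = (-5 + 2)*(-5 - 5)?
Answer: 1181/189 ≈ 6.2487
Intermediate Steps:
U = 30 (U = -3*(-10) = 30)
f(k) = -k*(30 + k)/(6*(-1 + k)) (f(k) = ((k + 30)/(k - 1))*(k/(-6)) = ((30 + k)/(-1 + k))*(k*(-⅙)) = ((30 + k)/(-1 + k))*(-k/6) = -k*(30 + k)/(6*(-1 + k)))
f(-62) + (-22 + 21)² = -1*(-62)*(30 - 62)/(-6 + 6*(-62)) + (-22 + 21)² = -1*(-62)*(-32)/(-6 - 372) + (-1)² = -1*(-62)*(-32)/(-378) + 1 = -1*(-62)*(-1/378)*(-32) + 1 = 992/189 + 1 = 1181/189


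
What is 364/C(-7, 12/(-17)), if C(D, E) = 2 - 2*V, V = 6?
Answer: -182/5 ≈ -36.400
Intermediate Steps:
C(D, E) = -10 (C(D, E) = 2 - 2*6 = 2 - 12 = -10)
364/C(-7, 12/(-17)) = 364/(-10) = 364*(-⅒) = -182/5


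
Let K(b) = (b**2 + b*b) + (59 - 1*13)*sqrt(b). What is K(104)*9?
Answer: 194688 + 828*sqrt(26) ≈ 1.9891e+5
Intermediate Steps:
K(b) = 2*b**2 + 46*sqrt(b) (K(b) = (b**2 + b**2) + (59 - 13)*sqrt(b) = 2*b**2 + 46*sqrt(b))
K(104)*9 = (2*104**2 + 46*sqrt(104))*9 = (2*10816 + 46*(2*sqrt(26)))*9 = (21632 + 92*sqrt(26))*9 = 194688 + 828*sqrt(26)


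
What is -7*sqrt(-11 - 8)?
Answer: -7*I*sqrt(19) ≈ -30.512*I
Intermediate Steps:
-7*sqrt(-11 - 8) = -7*I*sqrt(19)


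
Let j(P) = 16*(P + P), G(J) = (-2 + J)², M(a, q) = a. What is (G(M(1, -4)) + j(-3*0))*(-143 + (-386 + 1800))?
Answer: 1271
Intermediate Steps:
j(P) = 32*P (j(P) = 16*(2*P) = 32*P)
(G(M(1, -4)) + j(-3*0))*(-143 + (-386 + 1800)) = ((-2 + 1)² + 32*(-3*0))*(-143 + (-386 + 1800)) = ((-1)² + 32*0)*(-143 + 1414) = (1 + 0)*1271 = 1*1271 = 1271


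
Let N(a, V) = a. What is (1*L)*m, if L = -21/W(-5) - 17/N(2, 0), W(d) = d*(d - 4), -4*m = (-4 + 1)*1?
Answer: -269/40 ≈ -6.7250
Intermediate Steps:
m = 3/4 (m = -(-4 + 1)/4 = -(-3)/4 = -1/4*(-3) = 3/4 ≈ 0.75000)
W(d) = d*(-4 + d)
L = -269/30 (L = -21*(-1/(5*(-4 - 5))) - 17/2 = -21/((-5*(-9))) - 17*1/2 = -21/45 - 17/2 = -21*1/45 - 17/2 = -7/15 - 17/2 = -269/30 ≈ -8.9667)
(1*L)*m = (1*(-269/30))*(3/4) = -269/30*3/4 = -269/40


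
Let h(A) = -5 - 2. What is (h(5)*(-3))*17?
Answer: 357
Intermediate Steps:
h(A) = -7
(h(5)*(-3))*17 = -7*(-3)*17 = 21*17 = 357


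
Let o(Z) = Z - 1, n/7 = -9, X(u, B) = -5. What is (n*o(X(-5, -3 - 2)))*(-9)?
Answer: -3402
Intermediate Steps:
n = -63 (n = 7*(-9) = -63)
o(Z) = -1 + Z
(n*o(X(-5, -3 - 2)))*(-9) = -63*(-1 - 5)*(-9) = -63*(-6)*(-9) = 378*(-9) = -3402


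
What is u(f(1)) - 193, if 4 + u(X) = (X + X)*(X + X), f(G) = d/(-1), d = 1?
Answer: -193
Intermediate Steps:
f(G) = -1 (f(G) = 1/(-1) = 1*(-1) = -1)
u(X) = -4 + 4*X² (u(X) = -4 + (X + X)*(X + X) = -4 + (2*X)*(2*X) = -4 + 4*X²)
u(f(1)) - 193 = (-4 + 4*(-1)²) - 193 = (-4 + 4*1) - 193 = (-4 + 4) - 193 = 0 - 193 = -193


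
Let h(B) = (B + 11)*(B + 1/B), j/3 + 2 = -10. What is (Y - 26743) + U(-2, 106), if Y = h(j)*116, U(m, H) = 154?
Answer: 701024/9 ≈ 77892.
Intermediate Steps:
j = -36 (j = -6 + 3*(-10) = -6 - 30 = -36)
h(B) = (11 + B)*(B + 1/B)
Y = 940325/9 (Y = (1 + (-36)² + 11*(-36) + 11/(-36))*116 = (1 + 1296 - 396 + 11*(-1/36))*116 = (1 + 1296 - 396 - 11/36)*116 = (32425/36)*116 = 940325/9 ≈ 1.0448e+5)
(Y - 26743) + U(-2, 106) = (940325/9 - 26743) + 154 = 699638/9 + 154 = 701024/9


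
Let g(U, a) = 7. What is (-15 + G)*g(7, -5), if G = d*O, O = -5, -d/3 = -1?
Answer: -210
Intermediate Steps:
d = 3 (d = -3*(-1) = 3)
G = -15 (G = 3*(-5) = -15)
(-15 + G)*g(7, -5) = (-15 - 15)*7 = -30*7 = -210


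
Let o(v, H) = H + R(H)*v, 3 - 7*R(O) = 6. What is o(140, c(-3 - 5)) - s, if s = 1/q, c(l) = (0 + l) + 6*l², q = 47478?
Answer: 15003047/47478 ≈ 316.00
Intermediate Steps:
R(O) = -3/7 (R(O) = 3/7 - ⅐*6 = 3/7 - 6/7 = -3/7)
c(l) = l + 6*l²
o(v, H) = H - 3*v/7
s = 1/47478 ≈ 2.1062e-5
o(140, c(-3 - 5)) - s = ((-3 - 5)*(1 + 6*(-3 - 5)) - 3/7*140) - 1*1/47478 = (-8*(1 + 6*(-8)) - 60) - 1/47478 = (-8*(1 - 48) - 60) - 1/47478 = (-8*(-47) - 60) - 1/47478 = (376 - 60) - 1/47478 = 316 - 1/47478 = 15003047/47478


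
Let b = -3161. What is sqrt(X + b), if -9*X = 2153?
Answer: I*sqrt(30602)/3 ≈ 58.311*I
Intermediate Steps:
X = -2153/9 (X = -1/9*2153 = -2153/9 ≈ -239.22)
sqrt(X + b) = sqrt(-2153/9 - 3161) = sqrt(-30602/9) = I*sqrt(30602)/3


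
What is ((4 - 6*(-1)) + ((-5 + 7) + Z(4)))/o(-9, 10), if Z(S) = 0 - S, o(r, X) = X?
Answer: 4/5 ≈ 0.80000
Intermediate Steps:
Z(S) = -S
((4 - 6*(-1)) + ((-5 + 7) + Z(4)))/o(-9, 10) = ((4 - 6*(-1)) + ((-5 + 7) - 1*4))/10 = ((4 + 6) + (2 - 4))/10 = (10 - 2)/10 = (1/10)*8 = 4/5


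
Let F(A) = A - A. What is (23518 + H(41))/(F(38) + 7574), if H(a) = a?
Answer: 23559/7574 ≈ 3.1105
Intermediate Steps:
F(A) = 0
(23518 + H(41))/(F(38) + 7574) = (23518 + 41)/(0 + 7574) = 23559/7574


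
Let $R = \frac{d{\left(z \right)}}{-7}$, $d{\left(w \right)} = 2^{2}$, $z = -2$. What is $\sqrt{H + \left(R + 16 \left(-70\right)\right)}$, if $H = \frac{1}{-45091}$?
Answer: $\frac{i \sqrt{111638853422607}}{315637} \approx 33.475 i$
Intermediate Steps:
$d{\left(w \right)} = 4$
$H = - \frac{1}{45091} \approx -2.2177 \cdot 10^{-5}$
$R = - \frac{4}{7}$ ($R = \frac{4}{-7} = 4 \left(- \frac{1}{7}\right) = - \frac{4}{7} \approx -0.57143$)
$\sqrt{H + \left(R + 16 \left(-70\right)\right)} = \sqrt{- \frac{1}{45091} + \left(- \frac{4}{7} + 16 \left(-70\right)\right)} = \sqrt{- \frac{1}{45091} - \frac{7844}{7}} = \sqrt{- \frac{353693811}{315637}} = \frac{i \sqrt{111638853422607}}{315637}$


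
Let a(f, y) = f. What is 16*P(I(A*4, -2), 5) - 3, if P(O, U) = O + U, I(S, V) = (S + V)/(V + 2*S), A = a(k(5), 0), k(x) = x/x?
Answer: 247/3 ≈ 82.333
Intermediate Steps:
k(x) = 1
A = 1
I(S, V) = (S + V)/(V + 2*S)
16*P(I(A*4, -2), 5) - 3 = 16*((1*4 - 2)/(-2 + 2*(1*4)) + 5) - 3 = 16*((4 - 2)/(-2 + 2*4) + 5) - 3 = 16*(2/(-2 + 8) + 5) - 3 = 16*(2/6 + 5) - 3 = 16*((⅙)*2 + 5) - 3 = 16*(⅓ + 5) - 3 = 16*(16/3) - 3 = 256/3 - 3 = 247/3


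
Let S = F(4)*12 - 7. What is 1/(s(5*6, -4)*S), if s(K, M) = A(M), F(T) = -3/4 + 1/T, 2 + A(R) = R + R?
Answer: 1/130 ≈ 0.0076923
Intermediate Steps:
A(R) = -2 + 2*R (A(R) = -2 + (R + R) = -2 + 2*R)
F(T) = -¾ + 1/T (F(T) = -3*¼ + 1/T = -¾ + 1/T)
s(K, M) = -2 + 2*M
S = -13 (S = (-¾ + 1/4)*12 - 7 = (-¾ + ¼)*12 - 7 = -½*12 - 7 = -6 - 7 = -13)
1/(s(5*6, -4)*S) = 1/((-2 + 2*(-4))*(-13)) = 1/((-2 - 8)*(-13)) = 1/(-10*(-13)) = 1/130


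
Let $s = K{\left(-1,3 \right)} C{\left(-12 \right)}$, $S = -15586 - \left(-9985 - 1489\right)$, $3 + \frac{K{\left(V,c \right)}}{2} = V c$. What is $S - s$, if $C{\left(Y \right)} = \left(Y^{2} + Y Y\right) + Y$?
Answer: $-800$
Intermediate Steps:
$C{\left(Y \right)} = Y + 2 Y^{2}$ ($C{\left(Y \right)} = \left(Y^{2} + Y^{2}\right) + Y = 2 Y^{2} + Y = Y + 2 Y^{2}$)
$K{\left(V,c \right)} = -6 + 2 V c$
$S = -4112$ ($S = -15586 - -11474 = -15586 + 11474 = -4112$)
$s = -3312$ ($s = \left(-6 + 2 \left(-1\right) 3\right) \left(- 12 \left(1 + 2 \left(-12\right)\right)\right) = \left(-6 - 6\right) \left(- 12 \left(1 - 24\right)\right) = - 12 \left(\left(-12\right) \left(-23\right)\right) = \left(-12\right) 276 = -3312$)
$S - s = -4112 - -3312 = -4112 + 3312 = -800$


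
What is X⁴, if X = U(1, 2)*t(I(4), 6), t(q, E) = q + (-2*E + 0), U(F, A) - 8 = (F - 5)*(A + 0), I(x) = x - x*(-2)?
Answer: 0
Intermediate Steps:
I(x) = 3*x (I(x) = x - (-2)*x = x + 2*x = 3*x)
U(F, A) = 8 + A*(-5 + F) (U(F, A) = 8 + (F - 5)*(A + 0) = 8 + (-5 + F)*A = 8 + A*(-5 + F))
t(q, E) = q - 2*E
X = 0 (X = (8 - 5*2 + 2*1)*(3*4 - 2*6) = (8 - 10 + 2)*(12 - 12) = 0*0 = 0)
X⁴ = 0⁴ = 0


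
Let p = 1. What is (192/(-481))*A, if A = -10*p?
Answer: 1920/481 ≈ 3.9917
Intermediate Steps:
A = -10 (A = -10*1 = -10)
(192/(-481))*A = (192/(-481))*(-10) = (192*(-1/481))*(-10) = -192/481*(-10) = 1920/481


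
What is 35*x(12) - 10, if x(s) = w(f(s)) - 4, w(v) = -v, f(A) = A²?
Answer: -5190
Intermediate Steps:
x(s) = -4 - s² (x(s) = -s² - 4 = -4 - s²)
35*x(12) - 10 = 35*(-4 - 1*12²) - 10 = 35*(-4 - 1*144) - 10 = 35*(-4 - 144) - 10 = 35*(-148) - 10 = -5180 - 10 = -5190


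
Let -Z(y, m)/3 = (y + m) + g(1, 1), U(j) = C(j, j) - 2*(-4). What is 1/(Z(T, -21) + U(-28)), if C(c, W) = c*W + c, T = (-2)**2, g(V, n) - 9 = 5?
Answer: 1/773 ≈ 0.0012937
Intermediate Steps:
g(V, n) = 14 (g(V, n) = 9 + 5 = 14)
T = 4
C(c, W) = c + W*c (C(c, W) = W*c + c = c + W*c)
U(j) = 8 + j*(1 + j) (U(j) = j*(1 + j) - 2*(-4) = j*(1 + j) + 8 = 8 + j*(1 + j))
Z(y, m) = -42 - 3*m - 3*y (Z(y, m) = -3*((y + m) + 14) = -3*((m + y) + 14) = -3*(14 + m + y) = -42 - 3*m - 3*y)
1/(Z(T, -21) + U(-28)) = 1/((-42 - 3*(-21) - 3*4) + (8 - 28*(1 - 28))) = 1/((-42 + 63 - 12) + (8 - 28*(-27))) = 1/(9 + (8 + 756)) = 1/(9 + 764) = 1/773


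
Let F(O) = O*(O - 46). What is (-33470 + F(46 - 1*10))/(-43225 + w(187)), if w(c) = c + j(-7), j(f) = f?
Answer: 6766/8609 ≈ 0.78592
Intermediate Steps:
w(c) = -7 + c (w(c) = c - 7 = -7 + c)
F(O) = O*(-46 + O)
(-33470 + F(46 - 1*10))/(-43225 + w(187)) = (-33470 + (46 - 1*10)*(-46 + (46 - 1*10)))/(-43225 + (-7 + 187)) = (-33470 + (46 - 10)*(-46 + (46 - 10)))/(-43225 + 180) = (-33470 + 36*(-46 + 36))/(-43045) = (-33470 + 36*(-10))*(-1/43045) = (-33470 - 360)*(-1/43045) = -33830*(-1/43045) = 6766/8609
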